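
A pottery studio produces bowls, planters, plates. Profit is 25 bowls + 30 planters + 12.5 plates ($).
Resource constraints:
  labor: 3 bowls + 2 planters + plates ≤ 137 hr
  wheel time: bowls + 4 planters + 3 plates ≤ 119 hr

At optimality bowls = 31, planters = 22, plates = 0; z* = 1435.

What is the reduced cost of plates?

-6.5

Check each constraint at x*: labor 137/137 (tight); wheel time 119/119 (tight).
Dual feasibility on the basic columns requires 3·y_labor + 1·y_wheel time = 25, 2·y_labor + 4·y_wheel time = 30.
→ y_labor = 7 and y_wheel time = 4.
Reduced cost of plates: c₃ − yᵀa₃ = 12.5 − (7·1 + 4·3) = 12.5 − 19 = -6.5.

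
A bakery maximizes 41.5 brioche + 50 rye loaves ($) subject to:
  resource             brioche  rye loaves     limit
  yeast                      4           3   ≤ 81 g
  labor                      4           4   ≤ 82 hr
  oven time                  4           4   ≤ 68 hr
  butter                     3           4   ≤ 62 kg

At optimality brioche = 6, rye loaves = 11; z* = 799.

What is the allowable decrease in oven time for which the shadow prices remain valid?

Binding constraints: oven time, butter. The basis is B = [[4,4],[3,4]] with det 4.
Per unit decrease in oven time, x* moves by d = (-1, 0.75).
The basis stays optimal until brioche reaches 0; allowable decrease = 6 hr.

6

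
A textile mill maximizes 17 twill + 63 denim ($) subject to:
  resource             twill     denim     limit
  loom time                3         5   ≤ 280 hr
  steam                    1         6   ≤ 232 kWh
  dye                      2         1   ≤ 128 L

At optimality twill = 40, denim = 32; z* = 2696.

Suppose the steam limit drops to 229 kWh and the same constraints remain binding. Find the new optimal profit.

2672

At the optimum: loom time uses 280 of 280 (binding); steam uses 232 of 232 (binding); dye uses 112 of 128 (slack = 16).
By complementary slackness, y = 0 for the non-binding constraint.
From A_Bᵀ y = c: 3·y_loom time + 1·y_steam = 17; 5·y_loom time + 6·y_steam = 63.
This yields shadow prices y_loom time = 3, y_steam = 8.
Δz = y_steam·Δb = 8 × (-3) = -24, so new z* = 2696 − 24 = 2672.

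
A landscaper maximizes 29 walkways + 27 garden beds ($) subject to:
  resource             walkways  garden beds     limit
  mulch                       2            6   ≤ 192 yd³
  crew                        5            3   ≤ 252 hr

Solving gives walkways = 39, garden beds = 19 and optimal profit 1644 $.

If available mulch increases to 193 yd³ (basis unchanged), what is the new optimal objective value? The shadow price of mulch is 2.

1646

Δb = 1, so new z* = 1644 + (2)·(1) = 1644 + 2 = 1646.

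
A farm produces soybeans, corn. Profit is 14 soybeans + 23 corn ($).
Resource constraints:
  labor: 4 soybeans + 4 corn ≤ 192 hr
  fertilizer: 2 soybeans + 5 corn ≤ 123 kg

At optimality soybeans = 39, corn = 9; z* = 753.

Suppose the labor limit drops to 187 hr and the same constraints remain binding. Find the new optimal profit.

At the optimum: labor uses 192 of 192 (binding); fertilizer uses 123 of 123 (binding).
From A_Bᵀ y = c: 4·y_labor + 2·y_fertilizer = 14; 4·y_labor + 5·y_fertilizer = 23.
→ y_labor = 2 and y_fertilizer = 3.
Δz = y_labor·Δb = 2 × (-5) = -10, so new z* = 753 − 10 = 743.

743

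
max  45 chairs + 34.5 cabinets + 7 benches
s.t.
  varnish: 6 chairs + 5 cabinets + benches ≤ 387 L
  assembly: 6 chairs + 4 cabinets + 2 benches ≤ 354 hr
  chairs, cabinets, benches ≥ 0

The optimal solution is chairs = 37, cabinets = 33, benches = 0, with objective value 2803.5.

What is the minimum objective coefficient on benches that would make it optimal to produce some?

Check each constraint at x*: varnish 387/387 (tight); assembly 354/354 (tight).
From A_Bᵀ y = c: 6·y_varnish + 6·y_assembly = 45; 5·y_varnish + 4·y_assembly = 34.5.
This yields shadow prices y_varnish = 4.5, y_assembly = 3.
benches enters the basis when its profit ≥ yᵀa₃ = 4.5·1 + 3·2 = 10.5.

10.5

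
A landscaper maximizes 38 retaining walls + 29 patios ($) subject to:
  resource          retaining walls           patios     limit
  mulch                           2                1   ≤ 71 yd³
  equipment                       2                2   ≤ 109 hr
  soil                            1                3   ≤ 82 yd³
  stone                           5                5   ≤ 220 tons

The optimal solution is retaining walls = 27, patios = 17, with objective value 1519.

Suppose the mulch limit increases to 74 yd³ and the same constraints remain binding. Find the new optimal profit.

1546

Check each constraint at x*: mulch 71/71 (tight); equipment 88/109 (slack 21); soil 78/82 (slack 4); stone 220/220 (tight).
By complementary slackness, y = 0 for the non-binding constraints.
Dual feasibility on the basic columns requires 2·y_mulch + 5·y_stone = 38, 1·y_mulch + 5·y_stone = 29.
This yields shadow prices y_mulch = 9, y_stone = 4.
Δz = y_mulch·Δb = 9 × (3) = 27, so new z* = 1519 + 27 = 1546.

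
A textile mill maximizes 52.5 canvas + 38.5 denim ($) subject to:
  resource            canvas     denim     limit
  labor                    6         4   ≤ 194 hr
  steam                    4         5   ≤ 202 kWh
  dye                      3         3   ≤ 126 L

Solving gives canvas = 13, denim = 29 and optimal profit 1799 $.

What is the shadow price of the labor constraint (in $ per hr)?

7

Check each constraint at x*: labor 194/194 (tight); steam 197/202 (slack 5); dye 126/126 (tight).
By complementary slackness, y = 0 for the non-binding constraint.
The binding rows give the dual system: 6·y_labor + 3·y_dye = 52.5 and 4·y_labor + 3·y_dye = 38.5.
This yields shadow prices y_labor = 7, y_dye = 3.5.
Shadow price of labor = 7.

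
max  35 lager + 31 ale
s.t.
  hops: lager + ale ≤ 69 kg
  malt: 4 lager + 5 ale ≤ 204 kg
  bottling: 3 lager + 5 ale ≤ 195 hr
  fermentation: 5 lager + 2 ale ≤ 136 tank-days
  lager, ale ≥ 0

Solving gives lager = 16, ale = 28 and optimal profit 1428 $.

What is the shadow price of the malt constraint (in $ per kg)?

5

At the optimum: hops uses 44 of 69 (slack = 25); malt uses 204 of 204 (binding); bottling uses 188 of 195 (slack = 7); fermentation uses 136 of 136 (binding).
By complementary slackness, y = 0 for the non-binding constraints.
Dual feasibility on the basic columns requires 4·y_malt + 5·y_fermentation = 35, 5·y_malt + 2·y_fermentation = 31.
This yields shadow prices y_malt = 5, y_fermentation = 3.
Shadow price of malt = 5.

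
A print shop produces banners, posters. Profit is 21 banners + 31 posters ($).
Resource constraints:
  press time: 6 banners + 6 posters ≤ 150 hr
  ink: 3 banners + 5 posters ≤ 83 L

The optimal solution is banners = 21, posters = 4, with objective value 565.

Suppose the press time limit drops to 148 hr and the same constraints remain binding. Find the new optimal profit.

563

Both press time and ink are binding at x*.
The binding rows give the dual system: 6·y_press time + 3·y_ink = 21 and 6·y_press time + 5·y_ink = 31.
This yields shadow prices y_press time = 1, y_ink = 5.
Δz = y_press time·Δb = 1 × (-2) = -2, so new z* = 565 − 2 = 563.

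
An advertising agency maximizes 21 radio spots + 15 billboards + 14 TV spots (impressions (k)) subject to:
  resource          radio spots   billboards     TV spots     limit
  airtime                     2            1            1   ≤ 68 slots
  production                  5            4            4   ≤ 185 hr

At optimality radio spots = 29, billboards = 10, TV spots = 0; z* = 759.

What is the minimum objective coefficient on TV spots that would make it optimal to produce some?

15

Check each constraint at x*: airtime 68/68 (tight); production 185/185 (tight).
Dual feasibility on the basic columns requires 2·y_airtime + 5·y_production = 21, 1·y_airtime + 4·y_production = 15.
Solving: y_airtime = 3, y_production = 3.
TV spots enters the basis when its profit ≥ yᵀa₃ = 3·1 + 3·4 = 15.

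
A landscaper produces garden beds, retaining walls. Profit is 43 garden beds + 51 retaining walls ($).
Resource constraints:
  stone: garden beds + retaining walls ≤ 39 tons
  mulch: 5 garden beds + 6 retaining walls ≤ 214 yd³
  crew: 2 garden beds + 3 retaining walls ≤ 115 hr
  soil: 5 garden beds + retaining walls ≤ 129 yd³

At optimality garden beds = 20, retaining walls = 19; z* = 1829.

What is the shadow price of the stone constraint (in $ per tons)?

3

At the optimum: stone uses 39 of 39 (binding); mulch uses 214 of 214 (binding); crew uses 97 of 115 (slack = 18); soil uses 119 of 129 (slack = 10).
Slack constraints have shadow price 0 (complementary slackness).
The binding rows give the dual system: 1·y_stone + 5·y_mulch = 43 and 1·y_stone + 6·y_mulch = 51.
→ y_stone = 3 and y_mulch = 8.
Shadow price of stone = 3.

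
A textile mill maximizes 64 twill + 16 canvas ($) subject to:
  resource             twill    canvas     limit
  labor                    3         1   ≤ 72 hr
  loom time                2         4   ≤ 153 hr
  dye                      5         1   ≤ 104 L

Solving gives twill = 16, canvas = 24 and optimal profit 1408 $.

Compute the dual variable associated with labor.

Check each constraint at x*: labor 72/72 (tight); loom time 128/153 (slack 25); dye 104/104 (tight).
Since loom time is not tight, its dual is 0.
Dual feasibility on the basic columns requires 3·y_labor + 5·y_dye = 64, 1·y_labor + 1·y_dye = 16.
This yields shadow prices y_labor = 8, y_dye = 8.
Shadow price of labor = 8.

8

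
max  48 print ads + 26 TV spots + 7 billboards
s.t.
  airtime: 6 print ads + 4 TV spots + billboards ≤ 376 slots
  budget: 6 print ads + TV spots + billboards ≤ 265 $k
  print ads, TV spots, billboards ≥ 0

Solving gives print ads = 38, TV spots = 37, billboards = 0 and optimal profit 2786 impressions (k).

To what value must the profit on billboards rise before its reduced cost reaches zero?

8

Check each constraint at x*: airtime 376/376 (tight); budget 265/265 (tight).
The binding rows give the dual system: 6·y_airtime + 6·y_budget = 48 and 4·y_airtime + 1·y_budget = 26.
→ y_airtime = 6 and y_budget = 2.
billboards enters the basis when its profit ≥ yᵀa₃ = 6·1 + 2·1 = 8.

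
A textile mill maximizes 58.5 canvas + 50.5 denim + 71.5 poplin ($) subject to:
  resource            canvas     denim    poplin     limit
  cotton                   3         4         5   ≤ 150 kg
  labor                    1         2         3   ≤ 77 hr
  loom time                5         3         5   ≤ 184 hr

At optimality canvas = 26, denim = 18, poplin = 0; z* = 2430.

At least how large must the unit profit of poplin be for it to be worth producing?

72.5

Binding: cotton and loom time. Non-binding: labor (15 unused).
Since labor is not tight, its dual is 0.
The binding rows give the dual system: 3·y_cotton + 5·y_loom time = 58.5 and 4·y_cotton + 3·y_loom time = 50.5.
→ y_cotton = 7 and y_loom time = 7.5.
poplin enters the basis when its profit ≥ yᵀa₃ = 7·5 + 7.5·5 = 72.5.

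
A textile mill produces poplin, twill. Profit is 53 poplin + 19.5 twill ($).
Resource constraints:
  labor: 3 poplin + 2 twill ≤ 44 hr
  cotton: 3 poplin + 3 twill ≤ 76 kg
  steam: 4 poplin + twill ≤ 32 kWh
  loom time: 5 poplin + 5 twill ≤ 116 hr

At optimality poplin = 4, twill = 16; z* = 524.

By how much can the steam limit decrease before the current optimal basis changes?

10

Binding constraints: labor, steam. The basis is B = [[3,2],[4,1]] with det -5.
Per unit decrease in steam, x* moves by d = (-0.4, 0.6).
The basis stays optimal until poplin reaches 0; allowable decrease = 10 kWh.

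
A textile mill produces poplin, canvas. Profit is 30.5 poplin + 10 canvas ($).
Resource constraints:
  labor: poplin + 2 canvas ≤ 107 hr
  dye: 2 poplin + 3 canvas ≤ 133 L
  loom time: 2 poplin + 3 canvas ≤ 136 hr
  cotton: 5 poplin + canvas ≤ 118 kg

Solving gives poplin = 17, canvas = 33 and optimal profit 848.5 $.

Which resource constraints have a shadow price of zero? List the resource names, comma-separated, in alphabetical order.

labor: 83/107 (slack 24)
dye: 133/133 (binding)
loom time: 133/136 (slack 3)
cotton: 118/118 (binding)
By complementary slackness, a constraint with positive slack has shadow price 0 → labor, loom time.

labor, loom time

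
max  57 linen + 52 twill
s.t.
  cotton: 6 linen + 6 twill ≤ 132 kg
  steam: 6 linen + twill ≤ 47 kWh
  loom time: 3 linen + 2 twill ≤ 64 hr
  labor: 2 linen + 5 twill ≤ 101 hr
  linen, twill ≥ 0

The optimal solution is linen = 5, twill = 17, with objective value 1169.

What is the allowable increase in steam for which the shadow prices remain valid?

75

Binding constraints: cotton, steam. The basis is B = [[6,6],[6,1]] with det -30.
Per unit increase in steam, x* moves by d = (0.2, -0.2).
The basis stays optimal until loom time becomes binding; allowable increase = 75 kWh.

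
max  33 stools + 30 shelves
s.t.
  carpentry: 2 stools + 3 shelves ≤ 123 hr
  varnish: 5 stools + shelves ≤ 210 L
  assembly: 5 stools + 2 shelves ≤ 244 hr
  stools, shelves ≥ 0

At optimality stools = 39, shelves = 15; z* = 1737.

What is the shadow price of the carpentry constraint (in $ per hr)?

Binding: carpentry and varnish. Non-binding: assembly (19 unused).
By complementary slackness, y = 0 for the non-binding constraint.
The binding rows give the dual system: 2·y_carpentry + 5·y_varnish = 33 and 3·y_carpentry + 1·y_varnish = 30.
Solving: y_carpentry = 9, y_varnish = 3.
Shadow price of carpentry = 9.

9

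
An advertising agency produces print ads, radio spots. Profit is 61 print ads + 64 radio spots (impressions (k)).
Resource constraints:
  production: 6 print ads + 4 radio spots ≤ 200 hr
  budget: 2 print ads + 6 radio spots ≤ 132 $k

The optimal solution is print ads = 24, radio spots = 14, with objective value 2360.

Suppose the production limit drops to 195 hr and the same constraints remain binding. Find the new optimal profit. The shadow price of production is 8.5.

Δb = -5, so new z* = 2360 + (8.5)·(-5) = 2360 − 42.5 = 2317.5.

2317.5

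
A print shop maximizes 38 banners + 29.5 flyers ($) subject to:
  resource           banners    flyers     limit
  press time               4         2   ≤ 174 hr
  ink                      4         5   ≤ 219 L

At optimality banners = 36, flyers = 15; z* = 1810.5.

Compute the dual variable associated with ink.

3.5

Both press time and ink are binding at x*.
From A_Bᵀ y = c: 4·y_press time + 4·y_ink = 38; 2·y_press time + 5·y_ink = 29.5.
→ y_press time = 6 and y_ink = 3.5.
Shadow price of ink = 3.5.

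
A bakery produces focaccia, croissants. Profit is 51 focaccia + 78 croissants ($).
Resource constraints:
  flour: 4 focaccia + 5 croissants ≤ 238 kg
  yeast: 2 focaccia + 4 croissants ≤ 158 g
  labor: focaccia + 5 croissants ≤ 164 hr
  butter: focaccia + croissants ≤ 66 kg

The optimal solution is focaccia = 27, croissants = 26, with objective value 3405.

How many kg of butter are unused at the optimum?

butter used = 1·27 + 1·26 = 53; slack = 66 − 53 = 13.

13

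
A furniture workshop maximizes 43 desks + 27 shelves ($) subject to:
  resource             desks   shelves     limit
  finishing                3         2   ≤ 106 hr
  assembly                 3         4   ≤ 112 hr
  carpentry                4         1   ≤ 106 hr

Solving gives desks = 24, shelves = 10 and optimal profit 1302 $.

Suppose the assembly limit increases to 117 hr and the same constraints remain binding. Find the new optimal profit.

1327

At the optimum: finishing uses 92 of 106 (slack = 14); assembly uses 112 of 112 (binding); carpentry uses 106 of 106 (binding).
By complementary slackness, y = 0 for the non-binding constraint.
The binding rows give the dual system: 3·y_assembly + 4·y_carpentry = 43 and 4·y_assembly + 1·y_carpentry = 27.
→ y_assembly = 5 and y_carpentry = 7.
Δz = y_assembly·Δb = 5 × (5) = 25, so new z* = 1302 + 25 = 1327.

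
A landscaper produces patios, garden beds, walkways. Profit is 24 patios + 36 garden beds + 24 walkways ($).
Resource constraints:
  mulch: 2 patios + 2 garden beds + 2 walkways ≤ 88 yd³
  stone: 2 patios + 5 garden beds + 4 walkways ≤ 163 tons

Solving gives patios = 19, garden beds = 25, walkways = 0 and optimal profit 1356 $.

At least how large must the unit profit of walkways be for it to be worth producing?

32

Both mulch and stone are binding at x*.
The binding rows give the dual system: 2·y_mulch + 2·y_stone = 24 and 2·y_mulch + 5·y_stone = 36.
→ y_mulch = 8 and y_stone = 4.
walkways enters the basis when its profit ≥ yᵀa₃ = 8·2 + 4·4 = 32.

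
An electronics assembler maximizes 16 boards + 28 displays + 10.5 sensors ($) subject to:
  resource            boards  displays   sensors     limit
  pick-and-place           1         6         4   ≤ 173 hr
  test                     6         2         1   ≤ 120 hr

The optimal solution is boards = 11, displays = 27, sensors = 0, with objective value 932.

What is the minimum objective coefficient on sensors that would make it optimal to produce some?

18

At the optimum: pick-and-place uses 173 of 173 (binding); test uses 120 of 120 (binding).
The binding rows give the dual system: 1·y_pick-and-place + 6·y_test = 16 and 6·y_pick-and-place + 2·y_test = 28.
→ y_pick-and-place = 4 and y_test = 2.
sensors enters the basis when its profit ≥ yᵀa₃ = 4·4 + 2·1 = 18.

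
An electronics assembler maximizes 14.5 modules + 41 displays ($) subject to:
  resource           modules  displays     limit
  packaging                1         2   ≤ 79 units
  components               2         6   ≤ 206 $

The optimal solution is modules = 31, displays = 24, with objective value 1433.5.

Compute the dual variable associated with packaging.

2.5

At the optimum: packaging uses 79 of 79 (binding); components uses 206 of 206 (binding).
The binding rows give the dual system: 1·y_packaging + 2·y_components = 14.5 and 2·y_packaging + 6·y_components = 41.
Solving: y_packaging = 2.5, y_components = 6.
Shadow price of packaging = 2.5.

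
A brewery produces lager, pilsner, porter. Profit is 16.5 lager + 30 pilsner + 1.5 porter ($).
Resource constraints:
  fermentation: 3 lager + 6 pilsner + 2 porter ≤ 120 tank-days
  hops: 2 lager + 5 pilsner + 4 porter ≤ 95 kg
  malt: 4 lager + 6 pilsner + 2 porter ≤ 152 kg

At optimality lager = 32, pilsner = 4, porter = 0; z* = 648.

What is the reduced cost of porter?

At the optimum: fermentation uses 120 of 120 (binding); hops uses 84 of 95 (slack = 11); malt uses 152 of 152 (binding).
By complementary slackness, y = 0 for the non-binding constraint.
The binding rows give the dual system: 3·y_fermentation + 4·y_malt = 16.5 and 6·y_fermentation + 6·y_malt = 30.
Solving: y_fermentation = 3.5, y_malt = 1.5.
Reduced cost of porter: c₃ − yᵀa₃ = 1.5 − (3.5·2 + 1.5·2) = 1.5 − 10 = -8.5.

-8.5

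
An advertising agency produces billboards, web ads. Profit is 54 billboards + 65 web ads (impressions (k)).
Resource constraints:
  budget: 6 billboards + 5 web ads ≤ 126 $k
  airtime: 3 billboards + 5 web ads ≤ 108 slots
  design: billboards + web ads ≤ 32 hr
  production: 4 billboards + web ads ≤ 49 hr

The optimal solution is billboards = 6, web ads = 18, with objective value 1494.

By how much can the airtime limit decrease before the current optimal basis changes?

7.5

Binding constraints: budget, airtime. The basis is B = [[6,5],[3,5]] with det 15.
Per unit decrease in airtime, x* moves by d = (0.3333, -0.4).
The basis stays optimal until production becomes binding; allowable decrease = 7.5 slots.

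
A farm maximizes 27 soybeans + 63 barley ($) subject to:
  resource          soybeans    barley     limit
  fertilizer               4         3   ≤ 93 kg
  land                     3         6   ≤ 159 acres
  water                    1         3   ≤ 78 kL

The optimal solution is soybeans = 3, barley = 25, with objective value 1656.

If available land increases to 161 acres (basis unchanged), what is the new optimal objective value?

Check each constraint at x*: fertilizer 87/93 (slack 6); land 159/159 (tight); water 78/78 (tight).
Slack constraints have shadow price 0 (complementary slackness).
The binding rows give the dual system: 3·y_land + 1·y_water = 27 and 6·y_land + 3·y_water = 63.
→ y_land = 6 and y_water = 9.
Δz = y_land·Δb = 6 × (2) = 12, so new z* = 1656 + 12 = 1668.

1668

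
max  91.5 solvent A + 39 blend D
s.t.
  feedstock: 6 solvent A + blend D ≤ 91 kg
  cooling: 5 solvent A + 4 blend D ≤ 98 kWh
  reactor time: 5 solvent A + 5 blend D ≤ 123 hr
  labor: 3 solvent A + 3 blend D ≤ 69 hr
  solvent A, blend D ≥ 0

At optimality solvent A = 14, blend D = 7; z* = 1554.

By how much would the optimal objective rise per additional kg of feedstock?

At the optimum: feedstock uses 91 of 91 (binding); cooling uses 98 of 98 (binding); reactor time uses 105 of 123 (slack = 18); labor uses 63 of 69 (slack = 6).
Slack constraints have shadow price 0 (complementary slackness).
From A_Bᵀ y = c: 6·y_feedstock + 5·y_cooling = 91.5; 1·y_feedstock + 4·y_cooling = 39.
Solving: y_feedstock = 9, y_cooling = 7.5.
Shadow price of feedstock = 9.

9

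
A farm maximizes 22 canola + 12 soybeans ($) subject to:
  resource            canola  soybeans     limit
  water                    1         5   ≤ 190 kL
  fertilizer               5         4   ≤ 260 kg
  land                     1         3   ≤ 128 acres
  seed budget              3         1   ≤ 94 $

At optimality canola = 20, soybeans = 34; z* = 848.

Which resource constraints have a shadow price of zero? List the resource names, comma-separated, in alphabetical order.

fertilizer, land

water: 190/190 (binding)
fertilizer: 236/260 (slack 24)
land: 122/128 (slack 6)
seed budget: 94/94 (binding)
By complementary slackness, a constraint with positive slack has shadow price 0 → fertilizer, land.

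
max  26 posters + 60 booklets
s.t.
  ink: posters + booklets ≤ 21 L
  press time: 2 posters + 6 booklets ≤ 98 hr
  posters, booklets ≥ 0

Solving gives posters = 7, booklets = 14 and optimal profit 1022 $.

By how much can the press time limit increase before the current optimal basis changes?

28

Binding constraints: ink, press time. The basis is B = [[1,1],[2,6]] with det 4.
Per unit increase in press time, x* moves by d = (-0.25, 0.25).
The basis stays optimal until posters reaches 0; allowable increase = 28 hr.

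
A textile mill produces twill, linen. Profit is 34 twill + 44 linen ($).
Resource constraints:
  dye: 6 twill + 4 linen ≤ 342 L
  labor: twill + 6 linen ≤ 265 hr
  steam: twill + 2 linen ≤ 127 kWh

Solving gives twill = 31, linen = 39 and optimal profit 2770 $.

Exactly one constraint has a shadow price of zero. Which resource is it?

dye: 342/342 (binding)
labor: 265/265 (binding)
steam: 109/127 (slack 18)
By complementary slackness, a constraint with positive slack has shadow price 0 → steam.

steam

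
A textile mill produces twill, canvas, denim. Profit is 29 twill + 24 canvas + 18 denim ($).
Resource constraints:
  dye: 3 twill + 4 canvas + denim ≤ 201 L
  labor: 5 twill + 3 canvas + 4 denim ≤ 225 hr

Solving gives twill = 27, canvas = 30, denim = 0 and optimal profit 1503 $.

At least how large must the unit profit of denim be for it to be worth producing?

19

At the optimum: dye uses 201 of 201 (binding); labor uses 225 of 225 (binding).
From A_Bᵀ y = c: 3·y_dye + 5·y_labor = 29; 4·y_dye + 3·y_labor = 24.
Solving: y_dye = 3, y_labor = 4.
denim enters the basis when its profit ≥ yᵀa₃ = 3·1 + 4·4 = 19.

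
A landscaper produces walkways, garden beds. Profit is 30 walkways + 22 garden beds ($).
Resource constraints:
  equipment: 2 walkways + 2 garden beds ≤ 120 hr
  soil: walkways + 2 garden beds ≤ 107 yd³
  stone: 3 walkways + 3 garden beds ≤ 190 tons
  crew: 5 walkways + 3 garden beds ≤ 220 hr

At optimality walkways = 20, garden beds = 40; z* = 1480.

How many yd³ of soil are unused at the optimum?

7

soil used = 1·20 + 2·40 = 100; slack = 107 − 100 = 7.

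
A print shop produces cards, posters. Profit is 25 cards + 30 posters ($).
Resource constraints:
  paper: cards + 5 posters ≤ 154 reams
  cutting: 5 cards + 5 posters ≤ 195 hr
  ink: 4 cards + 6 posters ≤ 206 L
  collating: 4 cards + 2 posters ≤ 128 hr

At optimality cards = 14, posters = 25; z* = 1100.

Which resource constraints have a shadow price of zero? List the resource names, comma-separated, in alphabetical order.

collating, paper

paper: 139/154 (slack 15)
cutting: 195/195 (binding)
ink: 206/206 (binding)
collating: 106/128 (slack 22)
By complementary slackness, a constraint with positive slack has shadow price 0 → collating, paper.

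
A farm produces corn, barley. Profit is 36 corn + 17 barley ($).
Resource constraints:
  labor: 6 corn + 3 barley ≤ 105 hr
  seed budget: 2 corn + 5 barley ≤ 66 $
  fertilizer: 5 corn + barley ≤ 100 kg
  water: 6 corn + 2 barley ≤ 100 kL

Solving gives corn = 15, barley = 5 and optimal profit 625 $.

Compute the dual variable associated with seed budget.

0

At the optimum: labor uses 105 of 105 (binding); seed budget uses 55 of 66 (slack = 11); fertilizer uses 80 of 100 (slack = 20); water uses 100 of 100 (binding).
Slack constraints have shadow price 0 (complementary slackness).
The binding rows give the dual system: 6·y_labor + 6·y_water = 36 and 3·y_labor + 2·y_water = 17.
This yields shadow prices y_labor = 5, y_water = 1.
Shadow price of seed budget = 0.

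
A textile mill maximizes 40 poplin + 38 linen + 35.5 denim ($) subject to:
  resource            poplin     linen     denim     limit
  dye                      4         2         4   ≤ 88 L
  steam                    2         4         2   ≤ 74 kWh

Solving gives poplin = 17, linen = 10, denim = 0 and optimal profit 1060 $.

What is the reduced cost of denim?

Check each constraint at x*: dye 88/88 (tight); steam 74/74 (tight).
From A_Bᵀ y = c: 4·y_dye + 2·y_steam = 40; 2·y_dye + 4·y_steam = 38.
→ y_dye = 7 and y_steam = 6.
Reduced cost of denim: c₃ − yᵀa₃ = 35.5 − (7·4 + 6·2) = 35.5 − 40 = -4.5.

-4.5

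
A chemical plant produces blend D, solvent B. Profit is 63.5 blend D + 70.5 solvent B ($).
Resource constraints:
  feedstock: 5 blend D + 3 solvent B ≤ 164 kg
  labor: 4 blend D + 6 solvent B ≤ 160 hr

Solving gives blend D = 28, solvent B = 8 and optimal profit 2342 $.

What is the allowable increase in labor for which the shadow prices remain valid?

168

Binding constraints: feedstock, labor. The basis is B = [[5,3],[4,6]] with det 18.
Per unit increase in labor, x* moves by d = (-0.1667, 0.2778).
The basis stays optimal until blend D reaches 0; allowable increase = 168 hr.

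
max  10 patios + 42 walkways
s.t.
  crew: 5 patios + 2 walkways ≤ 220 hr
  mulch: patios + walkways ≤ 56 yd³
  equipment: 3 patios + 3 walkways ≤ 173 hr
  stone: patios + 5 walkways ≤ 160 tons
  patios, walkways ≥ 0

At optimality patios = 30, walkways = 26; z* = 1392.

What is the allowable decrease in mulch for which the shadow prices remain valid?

24

Binding constraints: mulch, stone. The basis is B = [[1,1],[1,5]] with det 4.
Per unit decrease in mulch, x* moves by d = (-1.25, 0.25).
The basis stays optimal until patios reaches 0; allowable decrease = 24 yd³.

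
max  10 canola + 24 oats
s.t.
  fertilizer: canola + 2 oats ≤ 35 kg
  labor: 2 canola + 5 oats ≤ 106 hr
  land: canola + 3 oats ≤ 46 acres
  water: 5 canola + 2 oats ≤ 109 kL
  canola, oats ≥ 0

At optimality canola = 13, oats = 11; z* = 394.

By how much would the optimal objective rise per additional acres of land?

4

Check each constraint at x*: fertilizer 35/35 (tight); labor 81/106 (slack 25); land 46/46 (tight); water 87/109 (slack 22).
By complementary slackness, y = 0 for the non-binding constraints.
The binding rows give the dual system: 1·y_fertilizer + 1·y_land = 10 and 2·y_fertilizer + 3·y_land = 24.
→ y_fertilizer = 6 and y_land = 4.
Shadow price of land = 4.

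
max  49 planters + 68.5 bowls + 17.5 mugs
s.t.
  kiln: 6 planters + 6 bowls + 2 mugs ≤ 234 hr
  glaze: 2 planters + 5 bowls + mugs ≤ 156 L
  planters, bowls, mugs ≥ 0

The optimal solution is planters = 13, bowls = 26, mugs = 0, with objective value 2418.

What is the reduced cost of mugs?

Check each constraint at x*: kiln 234/234 (tight); glaze 156/156 (tight).
Dual feasibility on the basic columns requires 6·y_kiln + 2·y_glaze = 49, 6·y_kiln + 5·y_glaze = 68.5.
→ y_kiln = 6 and y_glaze = 6.5.
Reduced cost of mugs: c₃ − yᵀa₃ = 17.5 − (6·2 + 6.5·1) = 17.5 − 18.5 = -1.

-1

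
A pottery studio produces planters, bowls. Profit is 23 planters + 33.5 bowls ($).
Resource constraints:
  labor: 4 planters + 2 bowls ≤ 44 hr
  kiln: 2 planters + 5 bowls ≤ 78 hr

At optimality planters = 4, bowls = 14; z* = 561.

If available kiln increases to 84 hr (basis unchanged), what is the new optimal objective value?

594

At the optimum: labor uses 44 of 44 (binding); kiln uses 78 of 78 (binding).
Dual feasibility on the basic columns requires 4·y_labor + 2·y_kiln = 23, 2·y_labor + 5·y_kiln = 33.5.
→ y_labor = 3 and y_kiln = 5.5.
Δz = y_kiln·Δb = 5.5 × (6) = 33, so new z* = 561 + 33 = 594.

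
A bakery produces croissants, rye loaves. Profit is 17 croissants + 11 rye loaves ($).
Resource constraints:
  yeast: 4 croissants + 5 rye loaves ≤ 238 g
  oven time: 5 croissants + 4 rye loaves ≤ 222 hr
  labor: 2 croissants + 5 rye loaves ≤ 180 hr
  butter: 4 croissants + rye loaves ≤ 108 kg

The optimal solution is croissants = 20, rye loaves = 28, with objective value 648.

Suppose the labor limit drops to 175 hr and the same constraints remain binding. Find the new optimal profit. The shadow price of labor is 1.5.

640.5

Δb = -5, so new z* = 648 + (1.5)·(-5) = 648 − 7.5 = 640.5.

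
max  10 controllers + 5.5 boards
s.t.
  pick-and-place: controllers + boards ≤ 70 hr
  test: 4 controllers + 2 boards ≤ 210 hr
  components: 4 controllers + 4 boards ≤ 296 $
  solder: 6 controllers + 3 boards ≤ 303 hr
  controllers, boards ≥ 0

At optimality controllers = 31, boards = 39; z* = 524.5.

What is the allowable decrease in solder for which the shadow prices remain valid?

Binding constraints: pick-and-place, solder. The basis is B = [[1,1],[6,3]] with det -3.
Per unit decrease in solder, x* moves by d = (-0.3333, 0.3333).
The basis stays optimal until controllers reaches 0; allowable decrease = 93 hr.

93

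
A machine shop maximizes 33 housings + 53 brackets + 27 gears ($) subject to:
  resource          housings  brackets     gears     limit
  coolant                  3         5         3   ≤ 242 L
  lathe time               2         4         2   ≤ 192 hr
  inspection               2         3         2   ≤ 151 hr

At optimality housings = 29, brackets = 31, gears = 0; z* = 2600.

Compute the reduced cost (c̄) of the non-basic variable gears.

-6

Binding: coolant and inspection. Non-binding: lathe time (10 unused).
Since lathe time is not tight, its dual is 0.
From A_Bᵀ y = c: 3·y_coolant + 2·y_inspection = 33; 5·y_coolant + 3·y_inspection = 53.
This yields shadow prices y_coolant = 7, y_inspection = 6.
Reduced cost of gears: c₃ − yᵀa₃ = 27 − (7·3 + 6·2) = 27 − 33 = -6.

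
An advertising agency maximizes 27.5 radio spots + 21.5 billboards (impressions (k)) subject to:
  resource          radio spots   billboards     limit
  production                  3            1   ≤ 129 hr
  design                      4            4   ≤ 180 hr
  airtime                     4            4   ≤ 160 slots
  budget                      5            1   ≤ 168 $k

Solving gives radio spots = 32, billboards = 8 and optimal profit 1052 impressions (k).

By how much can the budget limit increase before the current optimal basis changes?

32

Binding constraints: airtime, budget. The basis is B = [[4,4],[5,1]] with det -16.
Per unit increase in budget, x* moves by d = (0.25, -0.25).
The basis stays optimal until billboards reaches 0; allowable increase = 32 $k.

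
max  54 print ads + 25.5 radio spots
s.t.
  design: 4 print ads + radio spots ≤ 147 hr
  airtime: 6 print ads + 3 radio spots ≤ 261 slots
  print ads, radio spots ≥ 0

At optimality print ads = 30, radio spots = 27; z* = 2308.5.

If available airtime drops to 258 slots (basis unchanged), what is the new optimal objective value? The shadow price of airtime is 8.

Δb = -3, so new z* = 2308.5 + (8)·(-3) = 2308.5 − 24 = 2284.5.

2284.5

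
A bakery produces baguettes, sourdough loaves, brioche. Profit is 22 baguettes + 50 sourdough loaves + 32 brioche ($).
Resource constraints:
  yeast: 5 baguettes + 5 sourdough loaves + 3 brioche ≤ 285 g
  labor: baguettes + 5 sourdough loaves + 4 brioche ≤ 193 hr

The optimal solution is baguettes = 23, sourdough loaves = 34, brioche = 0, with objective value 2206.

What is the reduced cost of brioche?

-5

Both yeast and labor are binding at x*.
The binding rows give the dual system: 5·y_yeast + 1·y_labor = 22 and 5·y_yeast + 5·y_labor = 50.
This yields shadow prices y_yeast = 3, y_labor = 7.
Reduced cost of brioche: c₃ − yᵀa₃ = 32 − (3·3 + 7·4) = 32 − 37 = -5.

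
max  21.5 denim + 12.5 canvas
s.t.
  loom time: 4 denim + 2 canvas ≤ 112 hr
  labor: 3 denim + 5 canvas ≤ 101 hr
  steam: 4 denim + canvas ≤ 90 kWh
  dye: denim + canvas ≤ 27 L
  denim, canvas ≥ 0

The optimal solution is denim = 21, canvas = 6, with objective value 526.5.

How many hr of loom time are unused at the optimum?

loom time used = 4·21 + 2·6 = 96; slack = 112 − 96 = 16.

16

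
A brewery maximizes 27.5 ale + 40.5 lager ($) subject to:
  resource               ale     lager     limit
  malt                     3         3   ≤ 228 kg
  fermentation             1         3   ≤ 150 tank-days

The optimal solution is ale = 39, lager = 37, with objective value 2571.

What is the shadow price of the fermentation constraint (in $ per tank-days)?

Check each constraint at x*: malt 228/228 (tight); fermentation 150/150 (tight).
Dual feasibility on the basic columns requires 3·y_malt + 1·y_fermentation = 27.5, 3·y_malt + 3·y_fermentation = 40.5.
Solving: y_malt = 7, y_fermentation = 6.5.
Shadow price of fermentation = 6.5.

6.5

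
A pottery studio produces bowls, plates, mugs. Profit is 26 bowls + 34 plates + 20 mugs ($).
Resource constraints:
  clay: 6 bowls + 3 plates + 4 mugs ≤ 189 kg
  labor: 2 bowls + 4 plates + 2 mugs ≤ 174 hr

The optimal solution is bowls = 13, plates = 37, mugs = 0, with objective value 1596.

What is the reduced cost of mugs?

Check each constraint at x*: clay 189/189 (tight); labor 174/174 (tight).
The binding rows give the dual system: 6·y_clay + 2·y_labor = 26 and 3·y_clay + 4·y_labor = 34.
→ y_clay = 2 and y_labor = 7.
Reduced cost of mugs: c₃ − yᵀa₃ = 20 − (2·4 + 7·2) = 20 − 22 = -2.

-2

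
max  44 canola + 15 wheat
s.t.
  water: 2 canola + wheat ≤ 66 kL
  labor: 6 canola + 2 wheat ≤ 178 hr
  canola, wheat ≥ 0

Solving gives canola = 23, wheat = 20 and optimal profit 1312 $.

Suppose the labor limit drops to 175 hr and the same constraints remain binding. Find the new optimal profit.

At the optimum: water uses 66 of 66 (binding); labor uses 178 of 178 (binding).
The binding rows give the dual system: 2·y_water + 6·y_labor = 44 and 1·y_water + 2·y_labor = 15.
Solving: y_water = 1, y_labor = 7.
Δz = y_labor·Δb = 7 × (-3) = -21, so new z* = 1312 − 21 = 1291.

1291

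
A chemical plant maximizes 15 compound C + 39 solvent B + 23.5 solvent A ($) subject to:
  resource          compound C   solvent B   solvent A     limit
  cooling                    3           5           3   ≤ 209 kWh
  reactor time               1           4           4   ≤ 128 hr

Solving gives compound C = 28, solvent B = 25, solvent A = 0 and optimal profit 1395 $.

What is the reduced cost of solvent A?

-9.5

Check each constraint at x*: cooling 209/209 (tight); reactor time 128/128 (tight).
From A_Bᵀ y = c: 3·y_cooling + 1·y_reactor time = 15; 5·y_cooling + 4·y_reactor time = 39.
Solving: y_cooling = 3, y_reactor time = 6.
Reduced cost of solvent A: c₃ − yᵀa₃ = 23.5 − (3·3 + 6·4) = 23.5 − 33 = -9.5.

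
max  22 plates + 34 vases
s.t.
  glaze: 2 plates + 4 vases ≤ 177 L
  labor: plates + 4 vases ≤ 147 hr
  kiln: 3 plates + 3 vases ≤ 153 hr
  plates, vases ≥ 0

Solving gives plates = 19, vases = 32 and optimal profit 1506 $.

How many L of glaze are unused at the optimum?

glaze used = 2·19 + 4·32 = 166; slack = 177 − 166 = 11.

11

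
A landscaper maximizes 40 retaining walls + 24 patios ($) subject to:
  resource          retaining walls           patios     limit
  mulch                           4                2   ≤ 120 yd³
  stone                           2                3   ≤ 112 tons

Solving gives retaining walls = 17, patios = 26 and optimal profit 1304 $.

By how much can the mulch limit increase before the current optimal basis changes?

Binding constraints: mulch, stone. The basis is B = [[4,2],[2,3]] with det 8.
Per unit increase in mulch, x* moves by d = (0.375, -0.25).
The basis stays optimal until patios reaches 0; allowable increase = 104 yd³.

104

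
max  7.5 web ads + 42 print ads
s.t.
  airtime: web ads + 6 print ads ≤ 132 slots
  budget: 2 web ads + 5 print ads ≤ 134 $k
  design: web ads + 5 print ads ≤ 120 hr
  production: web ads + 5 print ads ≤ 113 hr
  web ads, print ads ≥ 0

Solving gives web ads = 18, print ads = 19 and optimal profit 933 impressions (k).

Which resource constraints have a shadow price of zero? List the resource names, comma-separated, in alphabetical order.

budget, design

airtime: 132/132 (binding)
budget: 131/134 (slack 3)
design: 113/120 (slack 7)
production: 113/113 (binding)
By complementary slackness, a constraint with positive slack has shadow price 0 → budget, design.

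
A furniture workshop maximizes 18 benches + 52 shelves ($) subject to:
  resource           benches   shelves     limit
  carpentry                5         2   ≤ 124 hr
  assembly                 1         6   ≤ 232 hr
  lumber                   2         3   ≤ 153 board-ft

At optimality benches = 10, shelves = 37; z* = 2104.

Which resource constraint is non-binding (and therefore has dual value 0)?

lumber

carpentry: 124/124 (binding)
assembly: 232/232 (binding)
lumber: 131/153 (slack 22)
By complementary slackness, a constraint with positive slack has shadow price 0 → lumber.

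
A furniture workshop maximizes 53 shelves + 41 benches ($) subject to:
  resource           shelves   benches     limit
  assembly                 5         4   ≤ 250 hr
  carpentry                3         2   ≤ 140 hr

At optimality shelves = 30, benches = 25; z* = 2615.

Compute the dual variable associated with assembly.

8.5

Check each constraint at x*: assembly 250/250 (tight); carpentry 140/140 (tight).
Dual feasibility on the basic columns requires 5·y_assembly + 3·y_carpentry = 53, 4·y_assembly + 2·y_carpentry = 41.
Solving: y_assembly = 8.5, y_carpentry = 3.5.
Shadow price of assembly = 8.5.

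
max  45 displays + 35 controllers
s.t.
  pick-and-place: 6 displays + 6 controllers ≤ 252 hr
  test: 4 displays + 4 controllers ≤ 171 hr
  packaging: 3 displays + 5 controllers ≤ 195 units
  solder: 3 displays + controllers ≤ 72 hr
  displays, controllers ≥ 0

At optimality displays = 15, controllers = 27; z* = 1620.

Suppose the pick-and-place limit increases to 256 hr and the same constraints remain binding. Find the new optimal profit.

Binding: pick-and-place and solder. Non-binding: test (3 unused), packaging (15 unused).
By complementary slackness, y = 0 for the non-binding constraints.
Dual feasibility on the basic columns requires 6·y_pick-and-place + 3·y_solder = 45, 6·y_pick-and-place + 1·y_solder = 35.
Solving: y_pick-and-place = 5, y_solder = 5.
Δz = y_pick-and-place·Δb = 5 × (4) = 20, so new z* = 1620 + 20 = 1640.

1640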